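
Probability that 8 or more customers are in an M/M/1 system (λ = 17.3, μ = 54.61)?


ρ = 17.3/54.61 = 0.3168
P(N ≥ n) = ρ^n = 0.3168^8 = 0.0001014

Final: 0.0001014


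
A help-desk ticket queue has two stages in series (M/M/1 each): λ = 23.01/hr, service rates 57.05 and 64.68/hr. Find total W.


Each node sees arrival rate λ = 23.01/hr (tandem ⇒ throughput preserved).
W₁ = 1/(μ₁−λ) = 1/(57.05−23.01) = 0.02938 hr
W₂ = 1/(μ₂−λ) = 1/(64.68−23.01) = 0.02400 hr
W_total = W₁ + W₂ = 0.02938 + 0.02400 = 0.05338 hr

Final: 0.05338 hr


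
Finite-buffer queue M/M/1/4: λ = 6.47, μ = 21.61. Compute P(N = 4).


ρ = λ/μ = 6.47/21.61 = 0.2994
P_K = (1−ρ)ρ^K/(1−ρ^(K+1)) = (0.7006·0.008035)/(1 − 0.002406)
= 0.005629/0.997594 = 0.005643

Final: 0.005643


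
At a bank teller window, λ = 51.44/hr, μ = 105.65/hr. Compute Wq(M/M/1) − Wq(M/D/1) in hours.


ρ = 51.44/105.65 = 0.4869
Wq(M/M/1) = ρ/(μ−λ) = 0.4869/54.21 = 0.008982 hr
Wq(M/D/1) = ρ/(2(μ−λ)) = 0.004491 hr
Savings = 0.008982 − 0.004491 = 0.004491 hr

Final: 0.004491 hr


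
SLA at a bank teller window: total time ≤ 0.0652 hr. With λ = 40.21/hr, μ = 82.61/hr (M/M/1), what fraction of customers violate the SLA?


W ~ Exponential(μ−λ) for M/M/1.
μ − λ = 82.61 − 40.21 = 42.4000
P(W > t) = e^{−(μ−λ)t} = e^{−2.7645} = 0.063009

Final: 0.063009


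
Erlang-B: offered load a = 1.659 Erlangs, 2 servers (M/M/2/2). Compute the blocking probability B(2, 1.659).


B(c,a) = (a^c/c!) / Σ_{k=0}^{c} a^k/k!
a^2/2! = 1.376140
Σ terms (k=0..2): 1.00000 + 1.65900 + 1.37614 = 4.035140
B = 1.376140/4.035140 = 0.341039

Final: 0.341039


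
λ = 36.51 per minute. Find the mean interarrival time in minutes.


Mean interarrival time = 1/λ = 1/36.51 minute = 0.02739 minute
In minutes: 0.02739 × 1 = 0.02739 min

Final: 0.02739 min


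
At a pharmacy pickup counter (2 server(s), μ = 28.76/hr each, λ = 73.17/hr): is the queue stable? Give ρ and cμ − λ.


Total capacity cμ = 2·28.76 = 57.52/hr
ρ = λ/(cμ) = 73.17/57.52 = 1.2721
Stable ⇔ ρ < 1: NO
Spare capacity = cμ − λ = 57.52 − 73.17 = -15.65/hr

Final: ρ = 1.2721; unstable; margin = -15.65/hr


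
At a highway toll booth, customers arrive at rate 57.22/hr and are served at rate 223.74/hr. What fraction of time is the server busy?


ρ = λ/μ = 57.22/223.74 = 0.2557

Final: 0.2557


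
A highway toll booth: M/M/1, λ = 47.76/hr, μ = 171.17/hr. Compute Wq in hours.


ρ = 47.76/171.17 = 0.2790
Wq = ρ/(μ−λ) = 0.2790/(171.17 − 47.76) = 0.2790/123.41 = 0.002261 hr

Final: 0.002261 hr


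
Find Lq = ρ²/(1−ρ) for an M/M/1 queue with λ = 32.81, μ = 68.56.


ρ = 32.81/68.56 = 0.4786
Lq = ρ²/(1−ρ) = 0.2290/0.5214 = 0.4392

Final: 0.4392


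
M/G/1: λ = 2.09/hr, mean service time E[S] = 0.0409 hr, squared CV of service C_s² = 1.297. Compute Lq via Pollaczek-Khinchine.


ρ = λ·E[S] = 2.09·0.0409 = 0.08548
Lq = ρ²(1+C_s²)/(2(1−ρ)) = 0.007307·(1+1.297)/(2·0.9145)
= 0.007307·2.2970/1.8290 = 0.009177

Final: 0.009177


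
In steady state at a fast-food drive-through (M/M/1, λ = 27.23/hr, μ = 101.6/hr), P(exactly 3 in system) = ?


ρ = 27.23/101.6 = 0.2680
P_n = (1−ρ)·ρ^n = (1 − 0.2680)·0.2680^3 = 0.7320·0.019251 = 0.014092

Final: 0.014092


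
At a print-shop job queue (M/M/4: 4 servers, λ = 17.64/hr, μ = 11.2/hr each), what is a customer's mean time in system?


a = 1.5750; ρ = 0.3938; P₀ = 0.204524
Lq = P₀·a^c·ρ/(c!(1−ρ)²) = 0.05618
Wq = Lq/λ = 0.05618/17.64 = 0.003185 hr
W = Wq + 1/μ = 0.003185 + 0.08929 = 0.09247 hr

Final: 0.09247 hr


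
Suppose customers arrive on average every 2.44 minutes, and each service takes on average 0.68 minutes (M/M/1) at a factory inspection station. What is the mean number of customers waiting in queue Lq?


λ = 60/2.44 = 24.5902 /hr
μ = 60/0.68 = 88.2353 /hr
ρ = λ/μ = 24.5902/88.2353 = 0.2787
Lq = ρ²/(1−ρ) = 0.07767/0.7213 = 0.1077

Final: 0.1077


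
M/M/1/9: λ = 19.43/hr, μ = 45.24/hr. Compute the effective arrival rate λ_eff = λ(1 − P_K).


ρ = 0.4295; P_K = (1−ρ)ρ^9/(1−ρ^10) = 0.0002837
λ_eff = λ(1 − P_K) = 19.43·(1 − 0.0002837) = 19.43·0.999716 = 19.4245 /hr

Final: 19.4245 /hr


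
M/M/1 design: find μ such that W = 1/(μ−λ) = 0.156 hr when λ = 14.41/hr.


W = 1/(μ−λ) ⇒ μ − λ = 1/W = 1/0.156 = 6.4103
μ = λ + 1/W = 14.41 + 6.4103 = 20.8203 per hr

Final: 20.8203 /hr


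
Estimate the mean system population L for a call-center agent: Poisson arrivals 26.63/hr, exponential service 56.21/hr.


ρ = λ/μ = 26.63/56.21 = 0.4738
L = ρ/(1−ρ) = 0.4738/(1 − 0.4738) = 0.4738/0.5262 = 0.9003

Final: 0.9003


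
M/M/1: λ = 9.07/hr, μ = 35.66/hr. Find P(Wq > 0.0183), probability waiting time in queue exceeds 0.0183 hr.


ρ = 9.07/35.66 = 0.2543
P(Wq > t) = ρ·e^{−(μ−λ)t} = 0.2543·e^{−0.4866}
= 0.2543·0.614715 = 0.156351

Final: 0.156351


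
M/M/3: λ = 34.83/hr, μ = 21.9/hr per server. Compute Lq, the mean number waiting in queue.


a = λ/μ = 1.5904; ρ = a/3 = 0.5301
P₀ = 0.189320
Lq = P₀·a^c·ρ / (c!·(1−ρ)²) = 0.189320·4.02280·0.5301/(6·0.22077)
= 0.30480

Final: 0.30480


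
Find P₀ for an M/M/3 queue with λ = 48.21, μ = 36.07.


a = λ/μ = 48.21/36.07 = 1.3366; ρ = a/c = 0.4455
Σ_{k=0}^{2} a^k/k! (terms k=0..2) = 1.00000 + 1.33657 + 0.89321 = 3.22977
Tail: a^3/(3!(1−ρ)) = 2.38766/(6·0.5545) = 0.71769
P₀ = 1/(3.22977 + 0.71769) = 1/3.94747 = 0.253327

Final: 0.253327


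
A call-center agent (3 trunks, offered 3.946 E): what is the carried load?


B(3,3.946) = 0.445782 (Erlang-B)
Carried load = a(1 − B) = 3.946·(1 − 0.445782) = 3.946·0.554218 = 2.1869 E

Final: 2.1869 Erlangs


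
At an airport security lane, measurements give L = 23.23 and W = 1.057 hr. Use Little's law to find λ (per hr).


λ = L/W = 23.23/1.057 = 21.9773 /hr

Final: 21.9773 /hr


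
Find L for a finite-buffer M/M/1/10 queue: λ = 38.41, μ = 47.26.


ρ = 38.41/47.26 = 0.8127
L = ρ[1 − (K+1)ρ^K + Kρ^(K+1)] / [(1−ρ)(1−ρ^(K+1))]
Numerator: 0.8127·(1 − 11·0.125749 + 10·0.102201) = 0.519153
Denominator: (0.1873)·(0.897799) = 0.168124
L = 0.519153/0.168124 = 3.0879

Final: 3.0879


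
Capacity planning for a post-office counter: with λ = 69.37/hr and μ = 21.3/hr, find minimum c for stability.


Stability requires cμ > λ ⇔ c > λ/μ.
λ/μ = 69.37/21.3 = 3.2568
Minimum integer c = ⌊3.2568⌋ + 1 = 4
Check: 4·21.3 = 85.20 > 69.37, while 3·21.3 = 63.90 ≤ 69.37

Final: 4 servers


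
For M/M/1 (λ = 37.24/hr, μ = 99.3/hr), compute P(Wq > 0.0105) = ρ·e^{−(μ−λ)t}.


ρ = 37.24/99.3 = 0.3750
P(Wq > t) = ρ·e^{−(μ−λ)t} = 0.3750·e^{−0.6516}
= 0.3750·0.521196 = 0.195461

Final: 0.195461


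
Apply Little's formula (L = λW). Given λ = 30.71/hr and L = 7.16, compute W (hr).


W = L/λ = 7.16/30.71 = 0.2331 hr

Final: 0.2331 hr


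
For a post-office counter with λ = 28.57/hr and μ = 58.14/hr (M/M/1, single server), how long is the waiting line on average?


ρ = 28.57/58.14 = 0.4914
Lq = ρ²/(1−ρ) = 0.2415/0.5086 = 0.4748

Final: 0.4748


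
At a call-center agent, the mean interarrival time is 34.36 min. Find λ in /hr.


λ = 1/(interarrival time) in consistent units.
1 hour = 60 min, so λ = 60/34.36 = 1.7462 per hour

Final: 1.7462 /hr


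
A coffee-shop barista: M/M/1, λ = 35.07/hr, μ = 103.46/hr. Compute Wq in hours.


ρ = 35.07/103.46 = 0.3390
Wq = ρ/(μ−λ) = 0.3390/(103.46 − 35.07) = 0.3390/68.39 = 0.004956 hr

Final: 0.004956 hr


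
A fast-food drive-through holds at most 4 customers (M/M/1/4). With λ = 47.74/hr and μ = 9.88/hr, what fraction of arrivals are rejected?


ρ = λ/μ = 47.74/9.88 = 4.8320
P_K = (1−ρ)ρ^K/(1−ρ^(K+1)) = (-3.8320·545.132256)/(1 − 2634.070232)
= -2088.937977/-2633.070232 = 0.793347

Final: 0.793347


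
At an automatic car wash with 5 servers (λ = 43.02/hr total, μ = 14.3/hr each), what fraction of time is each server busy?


ρ = λ/(cμ) = 43.02/(5·14.3) = 43.02/71.50 = 0.6017

Final: 0.6017


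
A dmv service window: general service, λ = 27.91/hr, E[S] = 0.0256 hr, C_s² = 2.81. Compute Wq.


ρ = λ·E[S] = 27.91·0.0256 = 0.7145
E[S²] = E[S]²(1+C_s²) = 0.0256²·(1+2.81) = 0.002497
Wq = λ·E[S²]/(2(1−ρ)) = 27.91·0.002497/(2·0.2855) = 0.12205 hr

Final: 0.12205 hr


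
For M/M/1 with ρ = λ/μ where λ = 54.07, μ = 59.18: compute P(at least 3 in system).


ρ = 54.07/59.18 = 0.9137
P(N ≥ n) = ρ^n = 0.9137^3 = 0.762683

Final: 0.762683


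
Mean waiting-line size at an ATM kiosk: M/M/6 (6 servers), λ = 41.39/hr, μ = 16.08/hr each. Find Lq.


a = λ/μ = 2.5740; ρ = a/6 = 0.4290
P₀ = 0.075716
Lq = P₀·a^c·ρ / (c!·(1−ρ)²) = 0.075716·290.84144·0.4290/(720·0.32604)
= 0.04024

Final: 0.04024


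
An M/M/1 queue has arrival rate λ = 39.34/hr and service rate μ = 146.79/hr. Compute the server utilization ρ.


ρ = λ/μ = 39.34/146.79 = 0.2680

Final: 0.2680


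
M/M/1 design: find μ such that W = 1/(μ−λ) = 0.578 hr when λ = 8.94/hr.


W = 1/(μ−λ) ⇒ μ − λ = 1/W = 1/0.578 = 1.7301
μ = λ + 1/W = 8.94 + 1.7301 = 10.6701 per hr

Final: 10.6701 /hr


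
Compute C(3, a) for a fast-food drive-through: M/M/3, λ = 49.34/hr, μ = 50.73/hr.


a = λ/μ = 0.9726; ρ = a/3 = 0.3242
P₀ = 0.374185 (from M/M/c formula)
C(c,a) = [a^c/(c!(1−ρ))]·P₀ = [0.92003/(6·0.6758)]·0.374185
= 0.22690·0.374185 = 0.084902

Final: 0.084902


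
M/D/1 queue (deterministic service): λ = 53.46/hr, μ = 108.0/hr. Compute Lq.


ρ = 53.46/108.0 = 0.4950
M/D/1: Lq = ρ²/(2(1−ρ)) = 0.2450/(2·0.5050) = 0.24260

Final: 0.24260


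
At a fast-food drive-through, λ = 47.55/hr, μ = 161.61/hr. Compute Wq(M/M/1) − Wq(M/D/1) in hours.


ρ = 47.55/161.61 = 0.2942
Wq(M/M/1) = ρ/(μ−λ) = 0.2942/114.06 = 0.002580 hr
Wq(M/D/1) = ρ/(2(μ−λ)) = 0.001290 hr
Savings = 0.002580 − 0.001290 = 0.001290 hr

Final: 0.001290 hr


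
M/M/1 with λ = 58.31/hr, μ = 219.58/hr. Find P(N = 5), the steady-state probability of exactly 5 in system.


ρ = 58.31/219.58 = 0.2656
P_n = (1−ρ)·ρ^n = (1 − 0.2656)·0.2656^5 = 0.7344·0.001321 = 0.0009699

Final: 0.0009699


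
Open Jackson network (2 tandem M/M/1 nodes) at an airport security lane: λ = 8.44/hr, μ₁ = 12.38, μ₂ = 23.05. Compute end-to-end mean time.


Each node sees arrival rate λ = 8.44/hr (tandem ⇒ throughput preserved).
W₁ = 1/(μ₁−λ) = 1/(12.38−8.44) = 0.25381 hr
W₂ = 1/(μ₂−λ) = 1/(23.05−8.44) = 0.06845 hr
W_total = W₁ + W₂ = 0.25381 + 0.06845 = 0.32225 hr

Final: 0.32225 hr


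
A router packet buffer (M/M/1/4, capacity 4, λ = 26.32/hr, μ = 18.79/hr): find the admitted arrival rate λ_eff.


ρ = 1.4007; P_K = (1−ρ)ρ^4/(1−ρ^5) = 0.351226
λ_eff = λ(1 − P_K) = 26.32·(1 − 0.351226) = 26.32·0.648774 = 17.0757 /hr

Final: 17.0757 /hr


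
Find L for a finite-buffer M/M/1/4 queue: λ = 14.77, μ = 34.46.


ρ = 14.77/34.46 = 0.4286
L = ρ[1 − (K+1)ρ^K + Kρ^(K+1)] / [(1−ρ)(1−ρ^(K+1))]
Numerator: 0.4286·(1 − 5·0.033749 + 4·0.014465) = 0.381087
Denominator: (0.5714)·(0.985535) = 0.563122
L = 0.381087/0.563122 = 0.6767

Final: 0.6767


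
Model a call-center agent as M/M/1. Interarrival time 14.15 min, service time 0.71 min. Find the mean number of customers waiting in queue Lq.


λ = 60/14.15 = 4.2403 /hr
μ = 60/0.71 = 84.5070 /hr
ρ = λ/μ = 4.2403/84.5070 = 0.05018
Lq = ρ²/(1−ρ) = 0.002518/0.9498 = 0.002651

Final: 0.002651


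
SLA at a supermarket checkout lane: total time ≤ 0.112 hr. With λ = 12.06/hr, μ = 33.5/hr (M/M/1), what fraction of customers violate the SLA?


W ~ Exponential(μ−λ) for M/M/1.
μ − λ = 33.5 − 12.06 = 21.4400
P(W > t) = e^{−(μ−λ)t} = e^{−2.4013} = 0.090602

Final: 0.090602


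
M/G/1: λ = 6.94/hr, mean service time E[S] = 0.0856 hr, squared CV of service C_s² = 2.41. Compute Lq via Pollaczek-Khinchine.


ρ = λ·E[S] = 6.94·0.0856 = 0.5941
Lq = ρ²(1+C_s²)/(2(1−ρ)) = 0.3529·(1+2.41)/(2·0.4059)
= 0.3529·3.4100/0.8119 = 1.48229

Final: 1.48229


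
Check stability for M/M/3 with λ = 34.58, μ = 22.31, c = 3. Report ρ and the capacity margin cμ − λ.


Total capacity cμ = 3·22.31 = 66.93/hr
ρ = λ/(cμ) = 34.58/66.93 = 0.5167
Stable ⇔ ρ < 1: YES
Spare capacity = cμ − λ = 66.93 − 34.58 = 32.35/hr

Final: ρ = 0.5167; stable; margin = 32.35/hr


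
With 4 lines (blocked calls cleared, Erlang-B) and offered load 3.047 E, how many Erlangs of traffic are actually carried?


B(4,3.047) = 0.211322 (Erlang-B)
Carried load = a(1 − B) = 3.047·(1 − 0.211322) = 3.047·0.788678 = 2.4031 E

Final: 2.4031 Erlangs


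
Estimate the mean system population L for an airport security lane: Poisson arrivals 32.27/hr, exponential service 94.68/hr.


ρ = λ/μ = 32.27/94.68 = 0.3408
L = ρ/(1−ρ) = 0.3408/(1 − 0.3408) = 0.3408/0.6592 = 0.5171

Final: 0.5171


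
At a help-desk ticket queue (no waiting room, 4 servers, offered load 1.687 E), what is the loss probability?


B(c,a) = (a^c/c!) / Σ_{k=0}^{c} a^k/k!
a^4/4! = 0.337481
Σ terms (k=0..4): 1.00000 + 1.68700 + 1.42298 + 0.80019 + 0.33748 = 5.247657
B = 0.337481/5.247657 = 0.064311

Final: 0.064311


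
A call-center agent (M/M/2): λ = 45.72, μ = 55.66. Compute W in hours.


a = 0.8214; ρ = 0.4107; P₀ = 0.417728
Lq = P₀·a^c·ρ/(c!(1−ρ)²) = 0.16667
Wq = Lq/λ = 0.16667/45.72 = 0.003645 hr
W = Wq + 1/μ = 0.003645 + 0.01797 = 0.02161 hr

Final: 0.02161 hr


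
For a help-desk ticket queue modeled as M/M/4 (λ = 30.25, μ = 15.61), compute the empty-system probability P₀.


a = λ/μ = 30.25/15.61 = 1.9379; ρ = a/c = 0.4845
Σ_{k=0}^{3} a^k/k! (terms k=0..3) = 1.00000 + 1.93786 + 1.87765 + 1.21288 = 6.02839
Tail: a^4/(4!(1−ρ)) = 14.10230/(24·0.5155) = 1.13978
P₀ = 1/(6.02839 + 1.13978) = 1/7.16817 = 0.139506

Final: 0.139506


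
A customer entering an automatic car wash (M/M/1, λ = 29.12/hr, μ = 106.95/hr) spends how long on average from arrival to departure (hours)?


W = 1/(μ−λ) = 1/(106.95 − 29.12) = 1/77.83 = 0.01285 hr

Final: 0.01285 hr


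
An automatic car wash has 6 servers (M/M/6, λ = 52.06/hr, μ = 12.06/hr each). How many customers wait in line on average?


a = λ/μ = 4.3167; ρ = a/6 = 0.7195
P₀ = 0.011490
Lq = P₀·a^c·ρ / (c!·(1−ρ)²) = 0.011490·6470.54908·0.7195/(720·0.07870)
= 0.94391

Final: 0.94391


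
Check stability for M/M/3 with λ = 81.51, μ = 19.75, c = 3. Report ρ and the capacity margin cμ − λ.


Total capacity cμ = 3·19.75 = 59.25/hr
ρ = λ/(cμ) = 81.51/59.25 = 1.3757
Stable ⇔ ρ < 1: NO
Spare capacity = cμ − λ = 59.25 − 81.51 = -22.26/hr

Final: ρ = 1.3757; unstable; margin = -22.26/hr


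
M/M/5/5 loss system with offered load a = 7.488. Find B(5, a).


B(c,a) = (a^c/c!) / Σ_{k=0}^{c} a^k/k!
a^5/5! = 196.176929
Σ terms (k=0..5): 1.00000 + 7.48800 + 28.03507 + 69.97554 + 130.99421 + 196.17693 = 433.669751
B = 196.176929/433.669751 = 0.452365

Final: 0.452365


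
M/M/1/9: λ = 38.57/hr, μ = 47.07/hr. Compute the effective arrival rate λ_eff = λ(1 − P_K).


ρ = 0.8194; P_K = (1−ρ)ρ^9/(1−ρ^10) = 0.034830
λ_eff = λ(1 − P_K) = 38.57·(1 − 0.034830) = 38.57·0.965170 = 37.2266 /hr

Final: 37.2266 /hr


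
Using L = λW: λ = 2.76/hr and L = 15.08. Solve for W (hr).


W = L/λ = 15.08/2.76 = 5.4638 hr

Final: 5.4638 hr


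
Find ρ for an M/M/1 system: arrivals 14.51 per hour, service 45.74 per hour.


ρ = λ/μ = 14.51/45.74 = 0.3172

Final: 0.3172


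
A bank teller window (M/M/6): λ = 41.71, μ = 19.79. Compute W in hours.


a = 2.1076; ρ = 0.3513; P₀ = 0.121279
Lq = P₀·a^c·ρ/(c!(1−ρ)²) = 0.01232
Wq = Lq/λ = 0.01232/41.71 = 0.0002955 hr
W = Wq + 1/μ = 0.0002955 + 0.05053 = 0.05083 hr

Final: 0.05083 hr


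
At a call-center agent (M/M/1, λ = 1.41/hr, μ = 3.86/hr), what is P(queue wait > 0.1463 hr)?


ρ = 1.41/3.86 = 0.3653
P(Wq > t) = ρ·e^{−(μ−λ)t} = 0.3653·e^{−0.3584}
= 0.3653·0.698769 = 0.255250

Final: 0.255250


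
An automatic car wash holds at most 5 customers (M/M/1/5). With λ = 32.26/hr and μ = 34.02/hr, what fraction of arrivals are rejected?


ρ = λ/μ = 32.26/34.02 = 0.9483
P_K = (1−ρ)ρ^K/(1−ρ^(K+1)) = (0.05173·0.766744)/(1 − 0.727077)
= 0.039667/0.272923 = 0.145341

Final: 0.145341


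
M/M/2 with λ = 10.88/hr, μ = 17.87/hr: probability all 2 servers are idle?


a = λ/μ = 10.88/17.87 = 0.6088; ρ = a/c = 0.3044
Σ_{k=0}^{1} a^k/k! (terms k=0..1) = 1.00000 + 0.60884 = 1.60884
Tail: a^2/(2!(1−ρ)) = 0.37069/(2·0.6956) = 0.26646
P₀ = 1/(1.60884 + 0.26646) = 1/1.87530 = 0.533248

Final: 0.533248


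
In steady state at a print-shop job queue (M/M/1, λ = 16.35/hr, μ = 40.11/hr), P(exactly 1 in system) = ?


ρ = 16.35/40.11 = 0.4076
P_n = (1−ρ)·ρ^n = (1 − 0.4076)·0.4076^1 = 0.5924·0.407629 = 0.241468

Final: 0.241468


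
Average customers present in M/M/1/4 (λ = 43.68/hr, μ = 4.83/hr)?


ρ = 43.68/4.83 = 9.0435
L = ρ[1 − (K+1)ρ^K + Kρ^(K+1)] / [(1−ρ)(1−ρ^(K+1))]
Numerator: 9.0435·(1 − 5·6688.704286 + 4·60489.151801) = 1885692.601785
Denominator: (-8.0435)·(-60488.151801) = 486535.134049
L = 1885692.601785/486535.134049 = 3.8758

Final: 3.8758


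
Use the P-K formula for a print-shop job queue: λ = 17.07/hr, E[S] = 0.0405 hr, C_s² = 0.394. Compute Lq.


ρ = λ·E[S] = 17.07·0.0405 = 0.6913
Lq = ρ²(1+C_s²)/(2(1−ρ)) = 0.4779·(1+0.394)/(2·0.3087)
= 0.4779·1.3940/0.6173 = 1.07925

Final: 1.07925


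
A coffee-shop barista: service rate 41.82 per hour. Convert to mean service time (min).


Mean service time = 1/μ = 1/41.82 hour = 0.02391 hour
In minutes: 0.02391 × 60 = 1.4347 min

Final: 1.4347 min


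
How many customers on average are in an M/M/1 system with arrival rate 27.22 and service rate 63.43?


ρ = λ/μ = 27.22/63.43 = 0.4291
L = ρ/(1−ρ) = 0.4291/(1 − 0.4291) = 0.4291/0.5709 = 0.7517

Final: 0.7517


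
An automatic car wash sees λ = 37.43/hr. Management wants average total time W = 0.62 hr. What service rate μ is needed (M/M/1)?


W = 1/(μ−λ) ⇒ μ − λ = 1/W = 1/0.62 = 1.6129
μ = λ + 1/W = 37.43 + 1.6129 = 39.0429 per hr

Final: 39.0429 /hr


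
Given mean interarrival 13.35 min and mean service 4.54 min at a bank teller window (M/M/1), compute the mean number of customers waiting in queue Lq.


λ = 60/13.35 = 4.4944 /hr
μ = 60/4.54 = 13.2159 /hr
ρ = λ/μ = 4.4944/13.2159 = 0.3401
Lq = ρ²/(1−ρ) = 0.1157/0.6599 = 0.1752

Final: 0.1752


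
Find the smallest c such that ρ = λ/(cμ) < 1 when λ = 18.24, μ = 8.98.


Stability requires cμ > λ ⇔ c > λ/μ.
λ/μ = 18.24/8.98 = 2.0312
Minimum integer c = ⌊2.0312⌋ + 1 = 3
Check: 3·8.98 = 26.94 > 18.24, while 2·8.98 = 17.96 ≤ 18.24

Final: 3 servers


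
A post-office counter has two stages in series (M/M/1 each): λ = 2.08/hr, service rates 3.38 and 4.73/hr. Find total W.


Each node sees arrival rate λ = 2.08/hr (tandem ⇒ throughput preserved).
W₁ = 1/(μ₁−λ) = 1/(3.38−2.08) = 0.76923 hr
W₂ = 1/(μ₂−λ) = 1/(4.73−2.08) = 0.37736 hr
W_total = W₁ + W₂ = 0.76923 + 0.37736 = 1.14659 hr

Final: 1.14659 hr


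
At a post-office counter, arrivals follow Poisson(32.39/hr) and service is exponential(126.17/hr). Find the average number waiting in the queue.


ρ = 32.39/126.17 = 0.2567
Lq = ρ²/(1−ρ) = 0.06590/0.7433 = 0.08867

Final: 0.08867


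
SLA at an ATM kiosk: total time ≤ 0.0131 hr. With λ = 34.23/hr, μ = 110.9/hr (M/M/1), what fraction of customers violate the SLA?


W ~ Exponential(μ−λ) for M/M/1.
μ − λ = 110.9 − 34.23 = 76.6700
P(W > t) = e^{−(μ−λ)t} = e^{−1.0044} = 0.366273

Final: 0.366273


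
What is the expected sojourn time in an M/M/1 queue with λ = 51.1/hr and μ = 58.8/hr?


W = 1/(μ−λ) = 1/(58.8 − 51.1) = 1/7.70 = 0.1299 hr

Final: 0.1299 hr


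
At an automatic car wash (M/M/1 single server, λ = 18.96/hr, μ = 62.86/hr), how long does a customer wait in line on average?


ρ = 18.96/62.86 = 0.3016
Wq = ρ/(μ−λ) = 0.3016/(62.86 − 18.96) = 0.3016/43.90 = 0.006871 hr

Final: 0.006871 hr


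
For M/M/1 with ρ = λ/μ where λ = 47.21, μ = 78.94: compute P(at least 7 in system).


ρ = 47.21/78.94 = 0.5980
P(N ≥ n) = ρ^n = 0.5980^7 = 0.027363

Final: 0.027363


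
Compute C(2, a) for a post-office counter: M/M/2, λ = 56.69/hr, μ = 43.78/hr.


a = λ/μ = 1.2949; ρ = a/2 = 0.6474
P₀ = 0.214003 (from M/M/c formula)
C(c,a) = [a^c/(c!(1−ρ))]·P₀ = [1.67672/(2·0.3526)]·0.214003
= 2.37794·0.214003 = 0.508887

Final: 0.508887


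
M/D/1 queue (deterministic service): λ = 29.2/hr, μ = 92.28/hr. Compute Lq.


ρ = 29.2/92.28 = 0.3164
M/D/1: Lq = ρ²/(2(1−ρ)) = 0.1001/(2·0.6836) = 0.07324

Final: 0.07324


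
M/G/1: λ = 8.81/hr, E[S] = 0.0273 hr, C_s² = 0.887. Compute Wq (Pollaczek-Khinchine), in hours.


ρ = λ·E[S] = 8.81·0.0273 = 0.2405
E[S²] = E[S]²(1+C_s²) = 0.0273²·(1+0.887) = 0.001406
Wq = λ·E[S²]/(2(1−ρ)) = 8.81·0.001406/(2·0.7595) = 0.008157 hr

Final: 0.008157 hr


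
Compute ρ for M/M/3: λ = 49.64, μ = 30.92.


ρ = λ/(cμ) = 49.64/(3·30.92) = 49.64/92.76 = 0.5351

Final: 0.5351


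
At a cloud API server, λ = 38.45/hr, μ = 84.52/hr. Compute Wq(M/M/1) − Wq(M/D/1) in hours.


ρ = 38.45/84.52 = 0.4549
Wq(M/M/1) = ρ/(μ−λ) = 0.4549/46.07 = 0.009875 hr
Wq(M/D/1) = ρ/(2(μ−λ)) = 0.004937 hr
Savings = 0.009875 − 0.004937 = 0.004937 hr

Final: 0.004937 hr


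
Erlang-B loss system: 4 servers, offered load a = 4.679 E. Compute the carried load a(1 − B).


B(4,4.679) = 0.372112 (Erlang-B)
Carried load = a(1 − B) = 4.679·(1 − 0.372112) = 4.679·0.627888 = 2.9379 E

Final: 2.9379 Erlangs


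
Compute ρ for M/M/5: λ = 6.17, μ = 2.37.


ρ = λ/(cμ) = 6.17/(5·2.37) = 6.17/11.85 = 0.5207

Final: 0.5207


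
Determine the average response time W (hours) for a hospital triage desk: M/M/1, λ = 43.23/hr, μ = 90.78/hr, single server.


W = 1/(μ−λ) = 1/(90.78 − 43.23) = 1/47.55 = 0.02103 hr

Final: 0.02103 hr


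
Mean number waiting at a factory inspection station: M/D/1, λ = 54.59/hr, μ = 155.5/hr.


ρ = 54.59/155.5 = 0.3511
M/D/1: Lq = ρ²/(2(1−ρ)) = 0.1232/(2·0.6489) = 0.09496

Final: 0.09496


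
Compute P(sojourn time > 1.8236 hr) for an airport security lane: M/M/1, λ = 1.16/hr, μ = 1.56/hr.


W ~ Exponential(μ−λ) for M/M/1.
μ − λ = 1.56 − 1.16 = 0.4000
P(W > t) = e^{−(μ−λ)t} = e^{−0.7294} = 0.482179

Final: 0.482179


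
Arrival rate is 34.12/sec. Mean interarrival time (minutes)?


Mean interarrival time = 1/λ = 1/34.12 second = 0.02931 second
In minutes: 0.02931 × 0.0166667 = 0.0004885 min

Final: 0.0004885 min


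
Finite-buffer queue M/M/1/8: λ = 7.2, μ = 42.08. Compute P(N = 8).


ρ = λ/μ = 7.2/42.08 = 0.1711
P_K = (1−ρ)ρ^K/(1−ρ^(K+1)) = (0.8289·0.0000007346)/(1 − 0.0000001257)
= 0.0000006089/1.000000 = 0.0000006089

Final: 0.0000006089


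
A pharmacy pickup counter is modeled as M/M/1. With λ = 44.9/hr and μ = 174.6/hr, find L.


ρ = λ/μ = 44.9/174.6 = 0.2572
L = ρ/(1−ρ) = 0.2572/(1 − 0.2572) = 0.2572/0.7428 = 0.3462

Final: 0.3462


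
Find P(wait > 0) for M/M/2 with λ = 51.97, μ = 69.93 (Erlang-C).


a = λ/μ = 0.7432; ρ = a/2 = 0.3716
P₀ = 0.458166 (from M/M/c formula)
C(c,a) = [a^c/(c!(1−ρ))]·P₀ = [0.55230/(2·0.6284)]·0.458166
= 0.43944·0.458166 = 0.201338

Final: 0.201338


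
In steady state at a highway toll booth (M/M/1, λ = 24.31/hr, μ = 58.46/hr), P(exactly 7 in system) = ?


ρ = 24.31/58.46 = 0.4158
P_n = (1−ρ)·ρ^n = (1 − 0.4158)·0.4158^7 = 0.5842·0.002150 = 0.001256

Final: 0.001256


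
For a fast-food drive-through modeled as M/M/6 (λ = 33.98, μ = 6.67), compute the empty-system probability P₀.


a = λ/μ = 33.98/6.67 = 5.0945; ρ = a/c = 0.8491
Σ_{k=0}^{5} a^k/k! (terms k=0..5) = 1.00000 + 5.09445 + 12.97672 + 22.03644 + 28.06590 + 28.59608 = 97.76959
Tail: a^6/(6!(1−ρ)) = 17481.76362/(720·0.1509) = 160.87661
P₀ = 1/(97.76959 + 160.87661) = 1/258.64619 = 0.003866

Final: 0.003866


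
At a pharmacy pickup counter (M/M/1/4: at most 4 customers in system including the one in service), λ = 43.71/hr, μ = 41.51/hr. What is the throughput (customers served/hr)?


ρ = 1.0530; P_K = (1−ρ)ρ^4/(1−ρ^5) = 0.221171
λ_eff = λ(1 − P_K) = 43.71·(1 − 0.221171) = 43.71·0.778829 = 34.0426 /hr

Final: 34.0426 /hr


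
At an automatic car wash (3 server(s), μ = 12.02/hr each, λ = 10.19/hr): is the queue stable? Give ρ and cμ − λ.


Total capacity cμ = 3·12.02 = 36.06/hr
ρ = λ/(cμ) = 10.19/36.06 = 0.2826
Stable ⇔ ρ < 1: YES
Spare capacity = cμ − λ = 36.06 − 10.19 = 25.87/hr

Final: ρ = 0.2826; stable; margin = 25.87/hr


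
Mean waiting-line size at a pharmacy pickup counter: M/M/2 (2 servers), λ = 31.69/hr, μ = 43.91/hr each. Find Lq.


a = λ/μ = 0.7217; ρ = a/2 = 0.3609
P₀ = 0.469668
Lq = P₀·a^c·ρ / (c!·(1−ρ)²) = 0.469668·0.52086·0.3609/(2·0.40851)
= 0.10804

Final: 0.10804


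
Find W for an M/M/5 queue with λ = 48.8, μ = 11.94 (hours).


a = 4.0871; ρ = 0.8174; P₀ = 0.011300
Lq = P₀·a^c·ρ/(c!(1−ρ)²) = 2.63334
Wq = Lq/λ = 2.63334/48.8 = 0.05396 hr
W = Wq + 1/μ = 0.05396 + 0.08375 = 0.13771 hr

Final: 0.13771 hr


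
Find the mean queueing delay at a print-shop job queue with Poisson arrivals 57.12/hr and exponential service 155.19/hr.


ρ = 57.12/155.19 = 0.3681
Wq = ρ/(μ−λ) = 0.3681/(155.19 − 57.12) = 0.3681/98.07 = 0.003753 hr

Final: 0.003753 hr


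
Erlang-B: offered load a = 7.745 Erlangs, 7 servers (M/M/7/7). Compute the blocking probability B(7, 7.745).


B(c,a) = (a^c/c!) / Σ_{k=0}^{c} a^k/k!
a^7/7! = 331.680102
Σ terms (k=0..7): 1.00000 + 7.74500 + 29.99251 + 77.43067 + 149.92513 + 232.23403 + 299.77543 + 331.68010 = 1129.782883
B = 331.680102/1129.782883 = 0.293579

Final: 0.293579


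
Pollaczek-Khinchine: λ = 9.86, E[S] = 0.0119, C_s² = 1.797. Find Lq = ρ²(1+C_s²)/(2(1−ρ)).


ρ = λ·E[S] = 9.86·0.0119 = 0.1173
Lq = ρ²(1+C_s²)/(2(1−ρ)) = 0.01377·(1+1.797)/(2·0.8827)
= 0.01377·2.7970/1.7653 = 0.02181

Final: 0.02181


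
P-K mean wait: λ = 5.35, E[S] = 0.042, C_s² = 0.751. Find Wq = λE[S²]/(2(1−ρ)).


ρ = λ·E[S] = 5.35·0.042 = 0.2247
E[S²] = E[S]²(1+C_s²) = 0.042²·(1+0.751) = 0.003089
Wq = λ·E[S²]/(2(1−ρ)) = 5.35·0.003089/(2·0.7753) = 0.01066 hr

Final: 0.01066 hr


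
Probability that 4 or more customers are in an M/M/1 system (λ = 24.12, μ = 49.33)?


ρ = 24.12/49.33 = 0.4890
P(N ≥ n) = ρ^n = 0.4890^4 = 0.057156

Final: 0.057156


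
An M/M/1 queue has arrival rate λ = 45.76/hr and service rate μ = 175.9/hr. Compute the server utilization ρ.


ρ = λ/μ = 45.76/175.9 = 0.2601

Final: 0.2601


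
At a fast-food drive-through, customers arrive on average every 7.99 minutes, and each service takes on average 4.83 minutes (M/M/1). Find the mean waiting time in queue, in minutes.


λ = 60/7.99 = 7.5094 /hr
μ = 60/4.83 = 12.4224 /hr
ρ = λ/μ = 7.5094/12.4224 = 0.6045
Wq = ρ/(μ−λ) = 0.6045/(12.4224−7.5094) = 0.12304 hr
In minutes: 0.12304·60 = 7.383 min

Final: 7.383 min


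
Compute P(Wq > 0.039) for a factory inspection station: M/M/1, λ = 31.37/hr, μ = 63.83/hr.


ρ = 31.37/63.83 = 0.4915
P(Wq > t) = ρ·e^{−(μ−λ)t} = 0.4915·e^{−1.2659}
= 0.4915·0.281974 = 0.138579

Final: 0.138579


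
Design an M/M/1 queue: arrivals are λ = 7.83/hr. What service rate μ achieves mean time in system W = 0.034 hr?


W = 1/(μ−λ) ⇒ μ − λ = 1/W = 1/0.034 = 29.4118
μ = λ + 1/W = 7.83 + 29.4118 = 37.2418 per hr

Final: 37.2418 /hr


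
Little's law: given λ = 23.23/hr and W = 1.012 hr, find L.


L = λW = 23.23·1.012 = 23.5088

Final: 23.5088


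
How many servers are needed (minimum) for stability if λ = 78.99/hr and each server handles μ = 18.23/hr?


Stability requires cμ > λ ⇔ c > λ/μ.
λ/μ = 78.99/18.23 = 4.3330
Minimum integer c = ⌊4.3330⌋ + 1 = 5
Check: 5·18.23 = 91.15 > 78.99, while 4·18.23 = 72.92 ≤ 78.99

Final: 5 servers


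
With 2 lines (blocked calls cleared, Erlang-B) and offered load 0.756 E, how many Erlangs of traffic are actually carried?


B(2,0.756) = 0.139961 (Erlang-B)
Carried load = a(1 − B) = 0.756·(1 − 0.139961) = 0.756·0.860039 = 0.6502 E

Final: 0.6502 Erlangs


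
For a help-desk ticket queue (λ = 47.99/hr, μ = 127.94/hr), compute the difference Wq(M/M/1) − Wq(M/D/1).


ρ = 47.99/127.94 = 0.3751
Wq(M/M/1) = ρ/(μ−λ) = 0.3751/79.95 = 0.004692 hr
Wq(M/D/1) = ρ/(2(μ−λ)) = 0.002346 hr
Savings = 0.004692 − 0.002346 = 0.002346 hr

Final: 0.002346 hr


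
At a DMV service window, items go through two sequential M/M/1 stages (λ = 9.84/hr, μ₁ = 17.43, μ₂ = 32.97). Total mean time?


Each node sees arrival rate λ = 9.84/hr (tandem ⇒ throughput preserved).
W₁ = 1/(μ₁−λ) = 1/(17.43−9.84) = 0.13175 hr
W₂ = 1/(μ₂−λ) = 1/(32.97−9.84) = 0.04323 hr
W_total = W₁ + W₂ = 0.13175 + 0.04323 = 0.17499 hr

Final: 0.17499 hr


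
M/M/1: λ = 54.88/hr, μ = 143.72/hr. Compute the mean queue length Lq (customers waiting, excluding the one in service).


ρ = 54.88/143.72 = 0.3819
Lq = ρ²/(1−ρ) = 0.1458/0.6181 = 0.2359

Final: 0.2359


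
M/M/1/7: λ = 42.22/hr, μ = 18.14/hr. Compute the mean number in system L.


ρ = 42.22/18.14 = 2.3275
L = ρ[1 − (K+1)ρ^K + Kρ^(K+1)] / [(1−ρ)(1−ρ^(K+1))]
Numerator: 2.3275·(1 − 8·369.970097 + 7·861.088065) = 7142.617795
Denominator: (-1.3275)·(-860.088065) = 1141.726605
L = 7142.617795/1141.726605 = 6.2560

Final: 6.2560


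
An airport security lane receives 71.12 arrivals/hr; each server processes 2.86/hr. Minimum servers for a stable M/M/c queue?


Stability requires cμ > λ ⇔ c > λ/μ.
λ/μ = 71.12/2.86 = 24.8671
Minimum integer c = ⌊24.8671⌋ + 1 = 25
Check: 25·2.86 = 71.50 > 71.12, while 24·2.86 = 68.64 ≤ 71.12

Final: 25 servers


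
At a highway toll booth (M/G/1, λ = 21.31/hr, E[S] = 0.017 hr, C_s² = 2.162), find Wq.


ρ = λ·E[S] = 21.31·0.017 = 0.3623
E[S²] = E[S]²(1+C_s²) = 0.017²·(1+2.162) = 0.0009138
Wq = λ·E[S²]/(2(1−ρ)) = 21.31·0.0009138/(2·0.6377) = 0.01527 hr

Final: 0.01527 hr


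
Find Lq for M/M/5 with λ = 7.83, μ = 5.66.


a = λ/μ = 1.3834; ρ = a/5 = 0.2767
P₀ = 0.250469
Lq = P₀·a^c·ρ / (c!·(1−ρ)²) = 0.250469·5.06672·0.2767/(120·0.52319)
= 0.005593

Final: 0.005593


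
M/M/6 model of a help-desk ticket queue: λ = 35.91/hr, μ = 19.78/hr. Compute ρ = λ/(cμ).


ρ = λ/(cμ) = 35.91/(6·19.78) = 35.91/118.68 = 0.3026

Final: 0.3026


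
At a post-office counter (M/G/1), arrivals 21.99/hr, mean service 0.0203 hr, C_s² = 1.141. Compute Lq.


ρ = λ·E[S] = 21.99·0.0203 = 0.4464
Lq = ρ²(1+C_s²)/(2(1−ρ)) = 0.1993·(1+1.141)/(2·0.5536)
= 0.1993·2.1410/1.1072 = 0.38533

Final: 0.38533


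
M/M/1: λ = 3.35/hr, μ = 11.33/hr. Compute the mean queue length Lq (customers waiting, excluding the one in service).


ρ = 3.35/11.33 = 0.2957
Lq = ρ²/(1−ρ) = 0.08742/0.7043 = 0.1241

Final: 0.1241


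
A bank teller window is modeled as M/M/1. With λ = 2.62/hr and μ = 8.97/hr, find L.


ρ = λ/μ = 2.62/8.97 = 0.2921
L = ρ/(1−ρ) = 0.2921/(1 − 0.2921) = 0.2921/0.7079 = 0.4126

Final: 0.4126


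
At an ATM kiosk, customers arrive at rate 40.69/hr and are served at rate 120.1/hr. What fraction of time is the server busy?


ρ = λ/μ = 40.69/120.1 = 0.3388

Final: 0.3388


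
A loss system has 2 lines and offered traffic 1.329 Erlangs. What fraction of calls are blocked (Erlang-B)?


B(c,a) = (a^c/c!) / Σ_{k=0}^{c} a^k/k!
a^2/2! = 0.883120
Σ terms (k=0..2): 1.00000 + 1.32900 + 0.88312 = 3.212121
B = 0.883120/3.212121 = 0.274934

Final: 0.274934


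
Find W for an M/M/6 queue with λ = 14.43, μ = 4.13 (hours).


a = 3.4939; ρ = 0.5823; P₀ = 0.029150
Lq = P₀·a^c·ρ/(c!(1−ρ)²) = 0.24587
Wq = Lq/λ = 0.24587/14.43 = 0.01704 hr
W = Wq + 1/μ = 0.01704 + 0.24213 = 0.25917 hr

Final: 0.25917 hr


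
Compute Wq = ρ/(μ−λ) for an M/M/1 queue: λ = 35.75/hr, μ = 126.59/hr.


ρ = 35.75/126.59 = 0.2824
Wq = ρ/(μ−λ) = 0.2824/(126.59 − 35.75) = 0.2824/90.84 = 0.003109 hr

Final: 0.003109 hr


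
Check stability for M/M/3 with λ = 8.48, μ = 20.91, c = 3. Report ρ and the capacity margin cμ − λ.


Total capacity cμ = 3·20.91 = 62.73/hr
ρ = λ/(cμ) = 8.48/62.73 = 0.1352
Stable ⇔ ρ < 1: YES
Spare capacity = cμ − λ = 62.73 − 8.48 = 54.25/hr

Final: ρ = 0.1352; stable; margin = 54.25/hr


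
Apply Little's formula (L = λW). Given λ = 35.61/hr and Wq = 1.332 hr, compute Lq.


Lq = λWq = 35.61·1.332 = 47.4325

Final: 47.4325


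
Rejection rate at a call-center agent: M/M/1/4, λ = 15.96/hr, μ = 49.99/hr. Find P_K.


ρ = λ/μ = 15.96/49.99 = 0.3193
P_K = (1−ρ)ρ^K/(1−ρ^(K+1)) = (0.6807·0.010390)/(1 − 0.003317)
= 0.007073/0.996683 = 0.007096

Final: 0.007096


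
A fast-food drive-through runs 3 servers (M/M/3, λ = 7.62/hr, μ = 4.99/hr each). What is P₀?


a = λ/μ = 7.62/4.99 = 1.5271; ρ = a/c = 0.5090
Σ_{k=0}^{2} a^k/k! (terms k=0..2) = 1.00000 + 1.52705 + 1.16595 = 3.69300
Tail: a^3/(3!(1−ρ)) = 3.56093/(6·0.4910) = 1.20878
P₀ = 1/(3.69300 + 1.20878) = 1/4.90178 = 0.204008

Final: 0.204008


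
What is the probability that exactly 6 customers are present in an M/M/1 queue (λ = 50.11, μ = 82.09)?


ρ = 50.11/82.09 = 0.6104
P_n = (1−ρ)·ρ^n = (1 − 0.6104)·0.6104^6 = 0.3896·0.051737 = 0.020155

Final: 0.020155


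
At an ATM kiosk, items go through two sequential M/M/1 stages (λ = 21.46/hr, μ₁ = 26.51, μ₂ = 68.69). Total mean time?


Each node sees arrival rate λ = 21.46/hr (tandem ⇒ throughput preserved).
W₁ = 1/(μ₁−λ) = 1/(26.51−21.46) = 0.19802 hr
W₂ = 1/(μ₂−λ) = 1/(68.69−21.46) = 0.02117 hr
W_total = W₁ + W₂ = 0.19802 + 0.02117 = 0.21919 hr

Final: 0.21919 hr


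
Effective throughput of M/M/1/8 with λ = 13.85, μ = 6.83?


ρ = 2.0278; P_K = (1−ρ)ρ^8/(1−ρ^9) = 0.507735
λ_eff = λ(1 − P_K) = 13.85·(1 − 0.507735) = 13.85·0.492265 = 6.8179 /hr

Final: 6.8179 /hr


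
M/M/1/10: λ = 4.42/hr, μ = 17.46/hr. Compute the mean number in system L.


ρ = 4.42/17.46 = 0.2532
L = ρ[1 − (K+1)ρ^K + Kρ^(K+1)] / [(1−ρ)(1−ρ^(K+1))]
Numerator: 0.2532·(1 − 11·0.000001081 + 10·0.0000002736) = 0.253148
Denominator: (0.7468)·(1.000000) = 0.746850
L = 0.253148/0.746850 = 0.3390

Final: 0.3390


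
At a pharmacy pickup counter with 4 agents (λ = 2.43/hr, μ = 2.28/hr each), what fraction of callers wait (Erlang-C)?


a = λ/μ = 1.0658; ρ = a/4 = 0.2664
P₀ = 0.343784 (from M/M/c formula)
C(c,a) = [a^c/(c!(1−ρ))]·P₀ = [1.29029/(24·0.7336)]·0.343784
= 0.07329·0.343784 = 0.025196

Final: 0.025196


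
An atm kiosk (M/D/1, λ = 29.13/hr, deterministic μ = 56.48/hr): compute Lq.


ρ = 29.13/56.48 = 0.5158
M/D/1: Lq = ρ²/(2(1−ρ)) = 0.2660/(2·0.4842) = 0.27466

Final: 0.27466


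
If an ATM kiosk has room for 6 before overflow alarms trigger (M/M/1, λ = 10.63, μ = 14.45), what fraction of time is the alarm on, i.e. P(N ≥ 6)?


ρ = 10.63/14.45 = 0.7356
P(N ≥ n) = ρ^n = 0.7356^6 = 0.158487

Final: 0.158487


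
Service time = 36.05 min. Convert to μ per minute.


μ = 1/(service time) in consistent units.
1 minute = 1 min, so μ = 1/36.05 = 0.02774 per minute

Final: 0.02774 /min


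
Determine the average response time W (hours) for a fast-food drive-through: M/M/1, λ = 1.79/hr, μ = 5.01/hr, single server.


W = 1/(μ−λ) = 1/(5.01 − 1.79) = 1/3.22 = 0.3106 hr

Final: 0.3106 hr


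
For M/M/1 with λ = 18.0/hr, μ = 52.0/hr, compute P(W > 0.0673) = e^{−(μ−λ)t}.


W ~ Exponential(μ−λ) for M/M/1.
μ − λ = 52.0 − 18.0 = 34.0000
P(W > t) = e^{−(μ−λ)t} = e^{−2.2882} = 0.101449

Final: 0.101449


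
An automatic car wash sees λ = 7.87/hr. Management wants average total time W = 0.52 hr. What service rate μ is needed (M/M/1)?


W = 1/(μ−λ) ⇒ μ − λ = 1/W = 1/0.52 = 1.9231
μ = λ + 1/W = 7.87 + 1.9231 = 9.7931 per hr

Final: 9.7931 /hr


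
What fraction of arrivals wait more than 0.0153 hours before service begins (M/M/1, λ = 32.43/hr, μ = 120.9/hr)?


ρ = 32.43/120.9 = 0.2682
P(Wq > t) = ρ·e^{−(μ−λ)t} = 0.2682·e^{−1.3536}
= 0.2682·0.258311 = 0.069289

Final: 0.069289


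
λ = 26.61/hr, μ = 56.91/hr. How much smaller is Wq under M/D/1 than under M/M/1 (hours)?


ρ = 26.61/56.91 = 0.4676
Wq(M/M/1) = ρ/(μ−λ) = 0.4676/30.30 = 0.01543 hr
Wq(M/D/1) = ρ/(2(μ−λ)) = 0.007716 hr
Savings = 0.01543 − 0.007716 = 0.007716 hr

Final: 0.007716 hr


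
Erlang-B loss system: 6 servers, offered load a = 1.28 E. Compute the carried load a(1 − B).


B(6,1.28) = 0.001699 (Erlang-B)
Carried load = a(1 − B) = 1.28·(1 − 0.001699) = 1.28·0.998301 = 1.2778 E

Final: 1.2778 Erlangs


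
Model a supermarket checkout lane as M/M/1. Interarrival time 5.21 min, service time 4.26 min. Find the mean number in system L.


λ = 60/5.21 = 11.5163 /hr
μ = 60/4.26 = 14.0845 /hr
ρ = λ/μ = 11.5163/14.0845 = 0.8177
L = ρ/(1−ρ) = 0.8177/0.1823 = 4.4842

Final: 4.4842


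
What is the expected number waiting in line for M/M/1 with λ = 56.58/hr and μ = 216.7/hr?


ρ = 56.58/216.7 = 0.2611
Lq = ρ²/(1−ρ) = 0.06817/0.7389 = 0.09226

Final: 0.09226


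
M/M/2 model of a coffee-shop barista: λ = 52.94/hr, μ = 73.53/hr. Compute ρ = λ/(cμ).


ρ = λ/(cμ) = 52.94/(2·73.53) = 52.94/147.06 = 0.3600

Final: 0.3600


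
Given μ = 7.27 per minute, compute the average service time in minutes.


Mean service time = 1/μ = 1/7.27 minute = 0.13755 minute
In minutes: 0.13755 × 1 = 0.1376 min

Final: 0.1376 min


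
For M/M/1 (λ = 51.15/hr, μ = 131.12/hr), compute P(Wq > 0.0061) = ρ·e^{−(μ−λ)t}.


ρ = 51.15/131.12 = 0.3901
P(Wq > t) = ρ·e^{−(μ−λ)t} = 0.3901·e^{−0.4878}
= 0.3901·0.613965 = 0.239508

Final: 0.239508


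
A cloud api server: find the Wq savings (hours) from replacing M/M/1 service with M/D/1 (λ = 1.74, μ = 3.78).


ρ = 1.74/3.78 = 0.4603
Wq(M/M/1) = ρ/(μ−λ) = 0.4603/2.04 = 0.22565 hr
Wq(M/D/1) = ρ/(2(μ−λ)) = 0.11282 hr
Savings = 0.22565 − 0.11282 = 0.11282 hr

Final: 0.11282 hr


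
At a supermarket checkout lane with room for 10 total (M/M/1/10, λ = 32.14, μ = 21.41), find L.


ρ = 32.14/21.41 = 1.5012
L = ρ[1 − (K+1)ρ^K + Kρ^(K+1)] / [(1−ρ)(1−ρ^(K+1))]
Numerator: 1.5012·(1 − 11·58.115510 + 10·87.241125) = 351.484363
Denominator: (-0.5012)·(-86.241125) = 43.221264
L = 351.484363/43.221264 = 8.1322

Final: 8.1322


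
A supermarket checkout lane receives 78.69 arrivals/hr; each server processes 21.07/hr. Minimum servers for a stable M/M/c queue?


Stability requires cμ > λ ⇔ c > λ/μ.
λ/μ = 78.69/21.07 = 3.7347
Minimum integer c = ⌊3.7347⌋ + 1 = 4
Check: 4·21.07 = 84.28 > 78.69, while 3·21.07 = 63.21 ≤ 78.69

Final: 4 servers


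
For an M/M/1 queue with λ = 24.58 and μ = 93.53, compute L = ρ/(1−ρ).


ρ = λ/μ = 24.58/93.53 = 0.2628
L = ρ/(1−ρ) = 0.2628/(1 − 0.2628) = 0.2628/0.7372 = 0.3565

Final: 0.3565
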